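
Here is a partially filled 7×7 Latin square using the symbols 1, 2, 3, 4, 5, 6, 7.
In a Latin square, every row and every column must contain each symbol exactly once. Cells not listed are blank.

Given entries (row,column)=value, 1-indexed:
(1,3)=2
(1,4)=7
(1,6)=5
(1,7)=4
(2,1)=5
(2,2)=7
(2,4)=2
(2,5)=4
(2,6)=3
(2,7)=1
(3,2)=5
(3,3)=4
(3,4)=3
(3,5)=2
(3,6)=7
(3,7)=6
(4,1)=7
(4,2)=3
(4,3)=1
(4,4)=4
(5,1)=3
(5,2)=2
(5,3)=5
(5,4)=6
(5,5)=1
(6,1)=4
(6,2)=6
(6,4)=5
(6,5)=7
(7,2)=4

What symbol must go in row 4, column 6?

Row 1, column 2: row 1 has {2, 4, 5, 7} and column 2 has {2, 3, 4, 5, 6, 7}, leaving only 1.
Row 1, column 1: row 1 has {1, 2, 4, 5, 7} and column 1 has {3, 4, 5, 7}, leaving only 6.
Row 1, column 5: row 1 has {1, 2, 4, 5, 6, 7} and column 5 has {1, 2, 4, 7}, leaving only 3.
Row 2, column 3: row 2 has {1, 2, 3, 4, 5, 7} and column 3 has {1, 2, 4, 5}, leaving only 6.
Row 3, column 1: row 3 has {2, 3, 4, 5, 6, 7} and column 1 has {3, 4, 5, 6, 7}, leaving only 1.
Row 5, column 6: row 5 has {1, 2, 3, 5, 6} and column 6 has {3, 5, 7}, leaving only 4.
Row 5, column 7: row 5 has {1, 2, 3, 4, 5, 6} and column 7 has {1, 4, 6}, leaving only 7.
Row 6, column 3: row 6 has {4, 5, 6, 7} and column 3 has {1, 2, 4, 5, 6}, leaving only 3.
Row 6, column 7: row 6 has {3, 4, 5, 6, 7} and column 7 has {1, 4, 6, 7}, leaving only 2.
Row 4, column 7: row 4 has {1, 3, 4, 7} and column 7 has {1, 2, 4, 6, 7}, leaving only 5.
Row 4, column 5: row 4 has {1, 3, 4, 5, 7} and column 5 has {1, 2, 3, 4, 7}, leaving only 6.
Row 4 already has {1, 3, 4, 5, 6, 7} and column 6 already has {3, 4, 5, 7}, so row 4, column 6 must be 2.

2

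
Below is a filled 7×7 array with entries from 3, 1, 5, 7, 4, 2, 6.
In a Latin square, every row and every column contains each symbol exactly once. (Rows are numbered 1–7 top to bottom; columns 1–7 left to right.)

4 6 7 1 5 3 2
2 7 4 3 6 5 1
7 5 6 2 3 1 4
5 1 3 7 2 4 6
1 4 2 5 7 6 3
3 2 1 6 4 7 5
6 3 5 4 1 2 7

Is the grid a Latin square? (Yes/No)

Yes

Each row is a permutation of the 7 symbols, and so is each column.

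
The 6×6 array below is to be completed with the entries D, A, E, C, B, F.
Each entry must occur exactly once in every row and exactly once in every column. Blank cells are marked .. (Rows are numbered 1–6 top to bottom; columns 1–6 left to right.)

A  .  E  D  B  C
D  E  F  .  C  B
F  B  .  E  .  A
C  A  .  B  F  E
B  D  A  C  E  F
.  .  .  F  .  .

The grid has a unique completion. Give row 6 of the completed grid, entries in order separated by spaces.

E C B F A D

Row 6, column 1: row 6 has {F} and column 1 has {D, A, C, B, F}, leaving only E.
Row 6, column 2: row 6 has {E, F} and column 2 has {D, A, E, B}, leaving only C.
Row 6, column 6: row 6 has {E, C, F} and column 6 has {A, E, C, B, F}, leaving only D.
Row 6, column 3: row 6 has {D, E, C, F} and column 3 has {A, E, F}, leaving only B.
Row 6, column 5: row 6 has {D, E, C, B, F} and column 5 has {E, C, B, F}, leaving only A.
So row 6 reads: E C B F A D.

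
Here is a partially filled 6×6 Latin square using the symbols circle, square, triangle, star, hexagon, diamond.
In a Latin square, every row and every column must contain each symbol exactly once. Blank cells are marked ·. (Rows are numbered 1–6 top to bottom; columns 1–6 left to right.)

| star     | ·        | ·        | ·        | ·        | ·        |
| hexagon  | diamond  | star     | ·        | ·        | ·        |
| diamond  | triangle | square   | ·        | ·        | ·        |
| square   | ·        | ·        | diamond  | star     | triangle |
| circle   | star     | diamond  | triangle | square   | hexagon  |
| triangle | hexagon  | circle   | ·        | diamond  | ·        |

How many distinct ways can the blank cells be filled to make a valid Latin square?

Row 1, column 2: eliminating its row and column leaves {circle, square}.
Row 1, column 3: eliminating its row and column leaves {triangle, hexagon}.
Row 1, column 4: eliminating its row and column leaves {circle, square, hexagon}.
Row 1, column 5: eliminating its row and column leaves {circle, triangle, hexagon}.
Row 1, column 6: eliminating its row and column leaves {circle, square, diamond}.
Row 2, column 4: eliminating its row and column leaves {circle, square}.
Row 2, column 5: eliminating its row and column leaves {circle, triangle}.
Row 2, column 6: eliminating its row and column leaves {circle, square}.
Row 3, column 4: eliminating its row and column leaves {circle, star, hexagon}.
Row 3, column 5: eliminating its row and column leaves {circle, hexagon}.
Row 3, column 6: eliminating its row and column leaves {circle, star}.
Row 4, column 2: eliminating its row and column leaves {circle}.
Row 4, column 3: eliminating its row and column leaves {hexagon}.
Row 6, column 4: eliminating its row and column leaves {square, star}.
Row 6, column 6: eliminating its row and column leaves {square, star}.
Enumerating the assignments across these blanks that avoid any row or column repeat gives 3 completions.

3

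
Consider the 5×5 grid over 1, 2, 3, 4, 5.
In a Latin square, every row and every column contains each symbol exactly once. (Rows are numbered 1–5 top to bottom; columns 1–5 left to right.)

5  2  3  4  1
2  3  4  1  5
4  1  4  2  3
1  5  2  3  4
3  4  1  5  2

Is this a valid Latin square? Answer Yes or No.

No

Column 3 contains 4 twice (at rows 2 and 3), so it is not a permutation.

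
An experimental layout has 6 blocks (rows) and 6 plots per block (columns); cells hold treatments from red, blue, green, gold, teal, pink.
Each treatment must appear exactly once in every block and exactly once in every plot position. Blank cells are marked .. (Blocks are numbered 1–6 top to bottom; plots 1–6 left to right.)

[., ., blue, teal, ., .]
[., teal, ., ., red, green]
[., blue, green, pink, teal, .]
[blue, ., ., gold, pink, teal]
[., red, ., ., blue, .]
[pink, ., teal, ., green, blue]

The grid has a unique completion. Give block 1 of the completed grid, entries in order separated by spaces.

Block 1, plot 5: block 1 has {blue, teal} and plot 5 has {red, blue, green, teal, pink}, leaving only gold.
Block 2, plot 1: block 2 has {red, green, teal} and plot 1 has {blue, pink}, leaving only gold.
Block 2, plot 3: block 2 has {red, green, gold, teal} and plot 3 has {blue, green, teal}, leaving only pink.
Block 2, plot 4: block 2 has {red, green, gold, teal, pink} and plot 4 has {gold, teal, pink}, leaving only blue.
Block 3, plot 1: block 3 has {blue, green, teal, pink} and plot 1 has {blue, gold, pink}, leaving only red.
Block 1, plot 1: block 1 has {blue, gold, teal} and plot 1 has {red, blue, gold, pink}, leaving only green.
Block 1, plot 2: block 1 has {blue, green, gold, teal} and plot 2 has {red, blue, teal}, leaving only pink.
Block 1, plot 6: block 1 has {blue, green, gold, teal, pink} and plot 6 has {blue, green, teal}, leaving only red.
So block 1 reads: green pink blue teal gold red.

green pink blue teal gold red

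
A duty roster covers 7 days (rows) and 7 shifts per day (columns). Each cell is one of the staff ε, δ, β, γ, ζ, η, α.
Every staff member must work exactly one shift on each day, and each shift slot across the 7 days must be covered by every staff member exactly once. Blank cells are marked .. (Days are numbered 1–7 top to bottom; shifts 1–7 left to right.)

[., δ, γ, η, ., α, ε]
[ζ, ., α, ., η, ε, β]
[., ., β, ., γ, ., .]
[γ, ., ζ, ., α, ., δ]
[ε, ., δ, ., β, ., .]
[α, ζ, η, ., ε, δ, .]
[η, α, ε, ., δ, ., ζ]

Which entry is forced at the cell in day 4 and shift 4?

Day 1, shift 1: day 1 has {ε, δ, γ, η, α} and shift 1 has {ε, γ, ζ, η, α}, leaving only β.
Day 1, shift 5: day 1 has {ε, δ, β, γ, η, α} and shift 5 has {ε, δ, β, γ, η, α}, leaving only ζ.
Day 2, shift 2: day 2 has {ε, β, ζ, η, α} and shift 2 has {δ, ζ, α}, leaving only γ.
Day 2, shift 4: day 2 has {ε, β, γ, ζ, η, α} and shift 4 has {η}, leaving only δ.
Day 3, shift 1: day 3 has {β, γ} and shift 1 has {ε, β, γ, ζ, η, α}, leaving only δ.
Day 5, shift 2: day 5 has {ε, δ, β} and shift 2 has {δ, γ, ζ, α}, leaving only η.
Day 3, shift 2: day 3 has {δ, β, γ} and shift 2 has {δ, γ, ζ, η, α}, leaving only ε.
Day 4, shift 2: day 4 has {δ, γ, ζ, α} and shift 2 has {ε, δ, γ, ζ, η, α}, leaving only β.
Day 4 already has {δ, β, γ, ζ, α} and shift 4 already has {δ, η}, so day 4, shift 4 must be ε.

ε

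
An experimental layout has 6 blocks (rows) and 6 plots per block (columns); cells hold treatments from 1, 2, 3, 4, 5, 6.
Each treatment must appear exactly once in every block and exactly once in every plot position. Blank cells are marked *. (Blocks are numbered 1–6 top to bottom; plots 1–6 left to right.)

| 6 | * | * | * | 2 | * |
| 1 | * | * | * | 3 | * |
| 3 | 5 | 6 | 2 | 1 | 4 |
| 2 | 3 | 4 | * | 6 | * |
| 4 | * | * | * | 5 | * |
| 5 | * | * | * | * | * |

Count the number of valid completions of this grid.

Block 1, plot 2: eliminating its block and plot leaves {1, 4}.
Block 1, plot 3: eliminating its block and plot leaves {1, 3, 5}.
Block 1, plot 4: eliminating its block and plot leaves {1, 3, 4, 5}.
Block 1, plot 6: eliminating its block and plot leaves {1, 3, 5}.
Block 2, plot 2: eliminating its block and plot leaves {2, 4, 6}.
Block 2, plot 3: eliminating its block and plot leaves {2, 5}.
Block 2, plot 4: eliminating its block and plot leaves {4, 5, 6}.
Block 2, plot 6: eliminating its block and plot leaves {2, 5, 6}.
Block 4, plot 4: eliminating its block and plot leaves {1, 5}.
Block 4, plot 6: eliminating its block and plot leaves {1, 5}.
Block 5, plot 2: eliminating its block and plot leaves {1, 2, 6}.
Block 5, plot 3: eliminating its block and plot leaves {1, 2, 3}.
Block 5, plot 4: eliminating its block and plot leaves {1, 3, 6}.
Block 5, plot 6: eliminating its block and plot leaves {1, 2, 3, 6}.
Block 6, plot 2: eliminating its block and plot leaves {1, 2, 4, 6}.
Block 6, plot 3: eliminating its block and plot leaves {1, 2, 3}.
Block 6, plot 4: eliminating its block and plot leaves {1, 3, 4, 6}.
Block 6, plot 5: eliminating its block and plot leaves {4}.
Block 6, plot 6: eliminating its block and plot leaves {1, 2, 3, 6}.
Enumerating the assignments across these blanks that avoid any block or plot repeat gives 32 completions.

32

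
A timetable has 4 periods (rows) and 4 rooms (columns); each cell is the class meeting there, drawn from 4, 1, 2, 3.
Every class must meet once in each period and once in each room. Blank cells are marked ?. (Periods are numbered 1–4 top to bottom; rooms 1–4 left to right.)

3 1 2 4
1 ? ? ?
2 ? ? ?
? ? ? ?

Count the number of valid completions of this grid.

Period 2, room 2: eliminating its period and room leaves {4, 2, 3}.
Period 2, room 3: eliminating its period and room leaves {4, 3}.
Period 2, room 4: eliminating its period and room leaves {2, 3}.
Period 3, room 2: eliminating its period and room leaves {4, 3}.
Period 3, room 3: eliminating its period and room leaves {4, 1, 3}.
Period 3, room 4: eliminating its period and room leaves {1, 3}.
Period 4, room 1: eliminating its period and room leaves {4}.
Period 4, room 2: eliminating its period and room leaves {4, 2, 3}.
Period 4, room 3: eliminating its period and room leaves {4, 1, 3}.
Period 4, room 4: eliminating its period and room leaves {1, 2, 3}.
Enumerating the assignments across these blanks that avoid any period or room repeat gives 4 completions.

4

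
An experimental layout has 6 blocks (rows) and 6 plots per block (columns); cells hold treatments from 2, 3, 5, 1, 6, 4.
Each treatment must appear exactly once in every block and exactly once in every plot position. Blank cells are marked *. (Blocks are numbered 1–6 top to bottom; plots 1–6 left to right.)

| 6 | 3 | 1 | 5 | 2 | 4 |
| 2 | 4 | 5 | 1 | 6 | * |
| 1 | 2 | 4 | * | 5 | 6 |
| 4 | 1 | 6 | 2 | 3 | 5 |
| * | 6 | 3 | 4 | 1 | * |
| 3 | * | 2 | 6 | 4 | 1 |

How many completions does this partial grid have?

1

Block 2, plot 6: eliminating its block and plot leaves {3}.
Block 3, plot 4: eliminating its block and plot leaves {3}.
Block 5, plot 1: eliminating its block and plot leaves {5}.
Block 5, plot 6: eliminating its block and plot leaves {2}.
Block 6, plot 2: eliminating its block and plot leaves {5}.
Only one assignment across all blanks avoids any block or plot repeat, giving 1 completion.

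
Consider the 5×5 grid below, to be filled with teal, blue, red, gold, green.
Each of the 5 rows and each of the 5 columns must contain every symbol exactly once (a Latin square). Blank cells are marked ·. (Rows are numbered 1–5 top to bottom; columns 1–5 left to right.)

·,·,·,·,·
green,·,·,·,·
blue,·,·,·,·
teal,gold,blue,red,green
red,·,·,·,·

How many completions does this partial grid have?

56

Row 1, column 1: eliminating its row and column leaves {gold}.
Row 1, column 2: eliminating its row and column leaves {teal, blue, red, green}.
Row 1, column 3: eliminating its row and column leaves {teal, red, gold, green}.
Row 1, column 4: eliminating its row and column leaves {teal, blue, gold, green}.
Row 1, column 5: eliminating its row and column leaves {teal, blue, red, gold}.
Row 2, column 2: eliminating its row and column leaves {teal, blue, red}.
Row 2, column 3: eliminating its row and column leaves {teal, red, gold}.
Row 2, column 4: eliminating its row and column leaves {teal, blue, gold}.
Row 2, column 5: eliminating its row and column leaves {teal, blue, red, gold}.
Row 3, column 2: eliminating its row and column leaves {teal, red, green}.
Row 3, column 3: eliminating its row and column leaves {teal, red, gold, green}.
Row 3, column 4: eliminating its row and column leaves {teal, gold, green}.
Row 3, column 5: eliminating its row and column leaves {teal, red, gold}.
Row 5, column 2: eliminating its row and column leaves {teal, blue, green}.
Row 5, column 3: eliminating its row and column leaves {teal, gold, green}.
Row 5, column 4: eliminating its row and column leaves {teal, blue, gold, green}.
Row 5, column 5: eliminating its row and column leaves {teal, blue, gold}.
Enumerating the assignments across these blanks that avoid any row or column repeat gives 56 completions.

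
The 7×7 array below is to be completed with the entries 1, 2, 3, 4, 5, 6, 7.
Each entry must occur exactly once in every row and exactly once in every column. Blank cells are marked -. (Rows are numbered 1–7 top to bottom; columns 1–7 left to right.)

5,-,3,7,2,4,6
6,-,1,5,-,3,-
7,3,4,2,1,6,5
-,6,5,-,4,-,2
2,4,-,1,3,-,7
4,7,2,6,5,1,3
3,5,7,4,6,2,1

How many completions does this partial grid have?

Row 1, column 2: eliminating its row and column leaves {1}.
Row 2, column 2: eliminating its row and column leaves {2}.
Row 2, column 5: eliminating its row and column leaves {7}.
Row 2, column 7: eliminating its row and column leaves {4}.
Row 4, column 1: eliminating its row and column leaves {1}.
Row 4, column 4: eliminating its row and column leaves {3}.
Row 4, column 6: eliminating its row and column leaves {7}.
Row 5, column 3: eliminating its row and column leaves {6}.
Row 5, column 6: eliminating its row and column leaves {5}.
Only one assignment across all blanks avoids any row or column repeat, giving 1 completion.

1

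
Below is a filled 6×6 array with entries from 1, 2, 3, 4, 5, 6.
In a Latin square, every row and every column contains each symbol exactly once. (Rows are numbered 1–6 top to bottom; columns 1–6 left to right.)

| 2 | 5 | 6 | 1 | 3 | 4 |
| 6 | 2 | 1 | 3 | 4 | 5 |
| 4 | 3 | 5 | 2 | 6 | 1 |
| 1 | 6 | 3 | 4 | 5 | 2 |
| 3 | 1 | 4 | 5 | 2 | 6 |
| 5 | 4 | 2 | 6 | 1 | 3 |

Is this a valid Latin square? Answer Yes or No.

Each row is a permutation of the 6 symbols, and so is each column.

Yes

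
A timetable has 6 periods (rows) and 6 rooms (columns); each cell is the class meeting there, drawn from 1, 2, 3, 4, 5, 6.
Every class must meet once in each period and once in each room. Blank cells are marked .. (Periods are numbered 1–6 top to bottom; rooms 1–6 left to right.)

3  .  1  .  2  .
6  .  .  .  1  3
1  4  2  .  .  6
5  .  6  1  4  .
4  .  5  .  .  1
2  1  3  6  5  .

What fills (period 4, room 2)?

3

Period 2, room 3: period 2 has {1, 3, 6} and room 3 has {1, 2, 3, 5, 6}, leaving only 4.
Period 3, room 5: period 3 has {1, 2, 4, 6} and room 5 has {1, 2, 4, 5}, leaving only 3.
Period 3, room 4: period 3 has {1, 2, 3, 4, 6} and room 4 has {1, 6}, leaving only 5.
Period 1, room 4: period 1 has {1, 2, 3} and room 4 has {1, 5, 6}, leaving only 4.
Period 1, room 6: period 1 has {1, 2, 3, 4} and room 6 has {1, 3, 6}, leaving only 5.
Period 1, room 2: period 1 has {1, 2, 3, 4, 5} and room 2 has {1, 4}, leaving only 6.
Period 2, room 4: period 2 has {1, 3, 4, 6} and room 4 has {1, 4, 5, 6}, leaving only 2.
Period 2, room 2: period 2 has {1, 2, 3, 4, 6} and room 2 has {1, 4, 6}, leaving only 5.
Period 4, room 6: period 4 has {1, 4, 5, 6} and room 6 has {1, 3, 5, 6}, leaving only 2.
Period 4 already has {1, 2, 4, 5, 6} and room 2 already has {1, 4, 5, 6}, so period 4, room 2 must be 3.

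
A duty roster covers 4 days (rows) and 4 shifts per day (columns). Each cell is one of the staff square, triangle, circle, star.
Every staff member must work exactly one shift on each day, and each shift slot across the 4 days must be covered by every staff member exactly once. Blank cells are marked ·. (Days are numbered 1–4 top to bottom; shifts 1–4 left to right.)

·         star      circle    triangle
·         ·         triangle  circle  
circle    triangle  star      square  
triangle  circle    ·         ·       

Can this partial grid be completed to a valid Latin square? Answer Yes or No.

No day or shift among the givens repeats a symbol, and propagating forced cells runs into no contradiction.
One valid completion exists (for instance, square star circle triangle / star square triangle circle / circle triangle star square / triangle circle square star).

Yes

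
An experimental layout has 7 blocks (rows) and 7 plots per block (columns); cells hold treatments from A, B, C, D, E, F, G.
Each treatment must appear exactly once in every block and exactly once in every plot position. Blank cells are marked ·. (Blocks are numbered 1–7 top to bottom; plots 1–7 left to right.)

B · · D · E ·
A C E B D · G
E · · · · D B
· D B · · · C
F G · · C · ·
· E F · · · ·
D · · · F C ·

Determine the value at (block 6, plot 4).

A

Block 2, plot 6: block 2 has {A, B, C, D, E, G} and plot 6 has {C, D, E}, leaving only F.
Block 4, plot 1: block 4 has {B, C, D} and plot 1 has {A, B, D, E, F}, leaving only G.
Block 4, plot 6: block 4 has {B, C, D, G} and plot 6 has {C, D, E, F}, leaving only A.
Block 4, plot 5: block 4 has {A, B, C, D, G} and plot 5 has {C, D, F}, leaving only E.
Block 4, plot 4: block 4 has {A, B, C, D, E, G} and plot 4 has {B, D}, leaving only F.
Block 5, plot 6: block 5 has {C, F, G} and plot 6 has {A, C, D, E, F}, leaving only B.
Block 6, plot 1: block 6 has {E, F} and plot 1 has {A, B, D, E, F, G}, leaving only C.
Block 6, plot 6: block 6 has {C, E, F} and plot 6 has {A, B, C, D, E, F}, leaving only G.
Block 6 already has {C, E, F, G} and plot 4 already has {B, D, F}, so block 6, plot 4 must be A.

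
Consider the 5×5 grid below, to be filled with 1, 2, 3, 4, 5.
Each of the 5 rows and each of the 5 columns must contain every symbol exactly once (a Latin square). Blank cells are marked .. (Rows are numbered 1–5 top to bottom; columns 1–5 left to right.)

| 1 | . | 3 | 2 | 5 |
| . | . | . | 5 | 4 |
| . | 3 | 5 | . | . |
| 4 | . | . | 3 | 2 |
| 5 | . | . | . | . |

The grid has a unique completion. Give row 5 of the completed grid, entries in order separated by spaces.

5 2 4 1 3

Row 1, column 2: row 1 has {1, 2, 3, 5} and column 2 has {3}, leaving only 4.
Row 3, column 1: row 3 has {3, 5} and column 1 has {1, 4, 5}, leaving only 2.
Row 2, column 1: row 2 has {4, 5} and column 1 has {1, 2, 4, 5}, leaving only 3.
Row 3, column 5: row 3 has {2, 3, 5} and column 5 has {2, 4, 5}, leaving only 1.
Row 5, column 5: row 5 has {5} and column 5 has {1, 2, 4, 5}, leaving only 3.
Row 3, column 4: row 3 has {1, 2, 3, 5} and column 4 has {2, 3, 5}, leaving only 4.
Row 5, column 4: row 5 has {3, 5} and column 4 has {2, 3, 4, 5}, leaving only 1.
Row 5, column 2: row 5 has {1, 3, 5} and column 2 has {3, 4}, leaving only 2.
Row 5, column 3: row 5 has {1, 2, 3, 5} and column 3 has {3, 5}, leaving only 4.
So row 5 reads: 5 2 4 1 3.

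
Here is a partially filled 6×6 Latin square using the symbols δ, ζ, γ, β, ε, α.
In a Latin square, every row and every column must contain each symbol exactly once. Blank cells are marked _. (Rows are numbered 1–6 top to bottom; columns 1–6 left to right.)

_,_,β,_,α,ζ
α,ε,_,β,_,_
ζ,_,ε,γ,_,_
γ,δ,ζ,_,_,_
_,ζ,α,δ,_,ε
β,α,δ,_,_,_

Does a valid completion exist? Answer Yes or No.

No

Row 5, column 1: row 5 together with column 1 already contain {δ, ζ, γ, β, ε, α} — every symbol — so nothing can go there. The grid has no valid completion.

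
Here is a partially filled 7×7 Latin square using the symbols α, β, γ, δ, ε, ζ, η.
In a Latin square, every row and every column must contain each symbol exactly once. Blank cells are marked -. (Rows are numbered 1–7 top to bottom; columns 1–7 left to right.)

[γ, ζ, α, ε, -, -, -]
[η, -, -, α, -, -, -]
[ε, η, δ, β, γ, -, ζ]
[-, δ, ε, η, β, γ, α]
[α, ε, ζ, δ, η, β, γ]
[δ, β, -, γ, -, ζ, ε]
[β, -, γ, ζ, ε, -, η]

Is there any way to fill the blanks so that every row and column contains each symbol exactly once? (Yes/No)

No row or column among the givens repeats a symbol, and propagating forced cells runs into no contradiction.
One valid completion exists (for instance, γ ζ α ε δ η β / η γ β α ζ ε δ / ε η δ β γ α ζ / ζ δ ε η β γ α / α ε ζ δ η β γ / δ β η γ α ζ ε / β α γ ζ ε δ η).

Yes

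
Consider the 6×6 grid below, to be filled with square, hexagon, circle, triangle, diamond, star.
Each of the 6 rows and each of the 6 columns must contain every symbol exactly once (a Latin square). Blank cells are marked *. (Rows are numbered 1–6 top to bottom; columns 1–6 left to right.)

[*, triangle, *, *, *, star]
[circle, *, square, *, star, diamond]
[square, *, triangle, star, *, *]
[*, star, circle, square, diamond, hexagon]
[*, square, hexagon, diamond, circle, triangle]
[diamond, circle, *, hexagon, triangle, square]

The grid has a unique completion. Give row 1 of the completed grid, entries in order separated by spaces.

Row 1, column 1: row 1 has {triangle, star} and column 1 has {square, circle, diamond}, leaving only hexagon.
Row 1, column 3: row 1 has {hexagon, triangle, star} and column 3 has {square, hexagon, circle, triangle}, leaving only diamond.
Row 1, column 4: row 1 has {hexagon, triangle, diamond, star} and column 4 has {square, hexagon, diamond, star}, leaving only circle.
Row 1, column 5: row 1 has {hexagon, circle, triangle, diamond, star} and column 5 has {circle, triangle, diamond, star}, leaving only square.
So row 1 reads: hexagon triangle diamond circle square star.

hexagon triangle diamond circle square star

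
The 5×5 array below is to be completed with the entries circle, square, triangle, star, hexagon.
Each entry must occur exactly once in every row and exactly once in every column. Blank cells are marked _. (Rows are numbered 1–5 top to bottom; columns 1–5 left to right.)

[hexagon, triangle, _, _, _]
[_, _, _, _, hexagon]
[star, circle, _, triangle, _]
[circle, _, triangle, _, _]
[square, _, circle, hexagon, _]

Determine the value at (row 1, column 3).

square

Row 2, column 1: row 2 has {hexagon} and column 1 has {circle, square, star, hexagon}, leaving only triangle.
Row 3, column 5: row 3 has {circle, triangle, star} and column 5 has {hexagon}, leaving only square.
Row 3, column 3: row 3 has {circle, square, triangle, star} and column 3 has {circle, triangle}, leaving only hexagon.
Row 4, column 5: row 4 has {circle, triangle} and column 5 has {square, hexagon}, leaving only star.
Row 1, column 5: row 1 has {triangle, hexagon} and column 5 has {square, star, hexagon}, leaving only circle.
Row 4, column 4: row 4 has {circle, triangle, star} and column 4 has {triangle, hexagon}, leaving only square.
Row 1, column 4: row 1 has {circle, triangle, hexagon} and column 4 has {square, triangle, hexagon}, leaving only star.
Row 1 already has {circle, triangle, star, hexagon} and column 3 already has {circle, triangle, hexagon}, so row 1, column 3 must be square.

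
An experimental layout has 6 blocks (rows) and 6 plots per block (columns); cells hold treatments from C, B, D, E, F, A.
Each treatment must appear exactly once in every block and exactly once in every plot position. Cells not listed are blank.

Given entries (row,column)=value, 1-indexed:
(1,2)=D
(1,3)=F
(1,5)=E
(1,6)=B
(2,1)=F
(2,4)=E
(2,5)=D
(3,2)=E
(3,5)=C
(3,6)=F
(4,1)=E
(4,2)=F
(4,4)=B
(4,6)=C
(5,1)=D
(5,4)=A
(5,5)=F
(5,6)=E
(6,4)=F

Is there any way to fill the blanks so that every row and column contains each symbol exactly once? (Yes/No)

No block or plot among the givens repeats a symbol, and propagating forced cells runs into no contradiction.
One valid completion exists (for instance, A D F C E B / F B C E D A / B E A D C F / E F D B A C / D C B A F E / C A E F B D).

Yes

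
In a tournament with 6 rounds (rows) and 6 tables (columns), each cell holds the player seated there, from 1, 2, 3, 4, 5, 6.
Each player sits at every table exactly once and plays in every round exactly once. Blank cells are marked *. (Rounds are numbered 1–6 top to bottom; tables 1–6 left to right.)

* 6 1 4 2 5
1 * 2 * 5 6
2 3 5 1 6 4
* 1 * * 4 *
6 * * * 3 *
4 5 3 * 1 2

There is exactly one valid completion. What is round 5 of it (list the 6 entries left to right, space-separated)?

Round 5, table 3: round 5 has {3, 6} and table 3 has {1, 2, 3, 5}, leaving only 4.
Round 5, table 2: round 5 has {3, 4, 6} and table 2 has {1, 3, 5, 6}, leaving only 2.
Round 5, table 4: round 5 has {2, 3, 4, 6} and table 4 has {1, 4}, leaving only 5.
Round 5, table 6: round 5 has {2, 3, 4, 5, 6} and table 6 has {2, 4, 5, 6}, leaving only 1.
So round 5 reads: 6 2 4 5 3 1.

6 2 4 5 3 1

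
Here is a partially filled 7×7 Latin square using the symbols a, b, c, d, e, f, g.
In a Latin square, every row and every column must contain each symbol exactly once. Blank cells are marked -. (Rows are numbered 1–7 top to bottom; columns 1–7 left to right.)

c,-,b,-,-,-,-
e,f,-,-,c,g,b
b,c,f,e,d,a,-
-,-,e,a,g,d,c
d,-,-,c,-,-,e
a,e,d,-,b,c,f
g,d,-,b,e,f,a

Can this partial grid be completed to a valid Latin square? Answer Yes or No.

No row or column among the givens repeats a symbol, and propagating forced cells runs into no contradiction.
One valid completion exists (for instance, c g b f a e d / e f a d c g b / b c f e d a g / f b e a g d c / d a g c f b e / a e d g b c f / g d c b e f a).

Yes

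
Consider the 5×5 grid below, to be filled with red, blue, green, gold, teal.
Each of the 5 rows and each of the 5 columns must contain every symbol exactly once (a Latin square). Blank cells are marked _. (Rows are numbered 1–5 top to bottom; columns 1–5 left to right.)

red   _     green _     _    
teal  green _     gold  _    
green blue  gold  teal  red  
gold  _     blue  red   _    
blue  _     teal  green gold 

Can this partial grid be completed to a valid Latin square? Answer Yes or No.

No row or column among the givens repeats a symbol, and propagating forced cells runs into no contradiction.
One valid completion exists (for instance, red gold green blue teal / teal green red gold blue / green blue gold teal red / gold teal blue red green / blue red teal green gold).

Yes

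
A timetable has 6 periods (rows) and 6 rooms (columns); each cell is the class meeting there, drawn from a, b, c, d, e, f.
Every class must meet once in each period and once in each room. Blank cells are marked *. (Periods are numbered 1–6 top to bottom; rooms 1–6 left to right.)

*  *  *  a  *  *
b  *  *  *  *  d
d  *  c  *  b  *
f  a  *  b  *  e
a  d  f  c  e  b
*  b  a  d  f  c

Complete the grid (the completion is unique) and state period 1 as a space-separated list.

Period 1, room 6: period 1 has {a} and room 6 has {b, c, d, e}, leaving only f.
Period 2, room 3: period 2 has {b, d} and room 3 has {a, c, f}, leaving only e.
Period 2, room 4: period 2 has {b, d, e} and room 4 has {a, b, c, d}, leaving only f.
Period 2, room 2: period 2 has {b, d, e, f} and room 2 has {a, b, d}, leaving only c.
Period 1, room 2: period 1 has {a, f} and room 2 has {a, b, c, d}, leaving only e.
Period 1, room 1: period 1 has {a, e, f} and room 1 has {a, b, d, f}, leaving only c.
Period 1, room 5: period 1 has {a, c, e, f} and room 5 has {b, e, f}, leaving only d.
Period 1, room 3: period 1 has {a, c, d, e, f} and room 3 has {a, c, e, f}, leaving only b.
So period 1 reads: c e b a d f.

c e b a d f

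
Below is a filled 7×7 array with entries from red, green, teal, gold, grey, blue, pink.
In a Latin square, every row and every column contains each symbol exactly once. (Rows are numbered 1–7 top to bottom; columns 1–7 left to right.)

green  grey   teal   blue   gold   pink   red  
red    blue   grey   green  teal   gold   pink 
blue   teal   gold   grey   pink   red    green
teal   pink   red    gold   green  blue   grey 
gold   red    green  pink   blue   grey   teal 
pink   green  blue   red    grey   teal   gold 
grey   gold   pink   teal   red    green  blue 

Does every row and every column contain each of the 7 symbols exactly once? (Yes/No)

Yes

Each row is a permutation of the 7 symbols, and so is each column.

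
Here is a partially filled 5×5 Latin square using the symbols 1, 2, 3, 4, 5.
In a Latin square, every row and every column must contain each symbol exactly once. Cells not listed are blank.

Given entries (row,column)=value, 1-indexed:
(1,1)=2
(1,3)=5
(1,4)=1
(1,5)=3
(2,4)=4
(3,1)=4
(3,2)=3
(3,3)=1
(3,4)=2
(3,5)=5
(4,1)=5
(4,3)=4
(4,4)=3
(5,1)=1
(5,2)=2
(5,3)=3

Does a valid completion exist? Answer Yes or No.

No row or column among the givens repeats a symbol, and propagating forced cells runs into no contradiction.
One valid completion exists (for instance, 2 4 5 1 3 / 3 5 2 4 1 / 4 3 1 2 5 / 5 1 4 3 2 / 1 2 3 5 4).

Yes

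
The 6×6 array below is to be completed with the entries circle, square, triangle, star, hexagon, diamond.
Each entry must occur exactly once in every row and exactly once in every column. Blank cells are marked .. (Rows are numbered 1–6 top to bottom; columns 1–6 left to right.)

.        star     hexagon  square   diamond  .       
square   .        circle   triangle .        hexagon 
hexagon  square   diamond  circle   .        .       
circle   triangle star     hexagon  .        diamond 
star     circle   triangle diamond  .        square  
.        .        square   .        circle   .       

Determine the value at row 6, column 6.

Row 1, column 1: row 1 has {square, star, hexagon, diamond} and column 1 has {circle, square, star, hexagon}, leaving only triangle.
Row 1, column 6: row 1 has {square, triangle, star, hexagon, diamond} and column 6 has {square, hexagon, diamond}, leaving only circle.
Row 2, column 2: row 2 has {circle, square, triangle, hexagon} and column 2 has {circle, square, triangle, star}, leaving only diamond.
Row 2, column 5: row 2 has {circle, square, triangle, hexagon, diamond} and column 5 has {circle, diamond}, leaving only star.
Row 3, column 5: row 3 has {circle, square, hexagon, diamond} and column 5 has {circle, star, diamond}, leaving only triangle.
Row 3, column 6: row 3 has {circle, square, triangle, hexagon, diamond} and column 6 has {circle, square, hexagon, diamond}, leaving only star.
Row 6 already has {circle, square} and column 6 already has {circle, square, star, hexagon, diamond}, so row 6, column 6 must be triangle.

triangle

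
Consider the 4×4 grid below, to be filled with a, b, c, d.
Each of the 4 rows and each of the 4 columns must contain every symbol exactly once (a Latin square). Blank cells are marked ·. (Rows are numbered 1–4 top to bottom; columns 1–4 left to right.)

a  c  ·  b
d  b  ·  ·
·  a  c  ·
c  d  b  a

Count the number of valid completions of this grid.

1

Row 1, column 3: eliminating its row and column leaves {d}.
Row 2, column 3: eliminating its row and column leaves {a}.
Row 2, column 4: eliminating its row and column leaves {c}.
Row 3, column 1: eliminating its row and column leaves {b}.
Row 3, column 4: eliminating its row and column leaves {d}.
Only one assignment across all blanks avoids any row or column repeat, giving 1 completion.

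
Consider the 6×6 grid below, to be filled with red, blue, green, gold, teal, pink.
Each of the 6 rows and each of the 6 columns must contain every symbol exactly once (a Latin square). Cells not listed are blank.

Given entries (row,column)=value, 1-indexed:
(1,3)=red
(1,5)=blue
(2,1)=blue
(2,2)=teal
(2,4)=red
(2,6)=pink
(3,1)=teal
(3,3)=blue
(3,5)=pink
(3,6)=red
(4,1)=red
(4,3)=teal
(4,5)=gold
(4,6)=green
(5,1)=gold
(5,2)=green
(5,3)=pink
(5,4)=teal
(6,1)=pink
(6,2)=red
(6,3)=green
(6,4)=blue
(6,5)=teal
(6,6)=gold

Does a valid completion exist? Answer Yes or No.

Yes

No row or column among the givens repeats a symbol, and propagating forced cells runs into no contradiction.
One valid completion exists (for instance, green pink red gold blue teal / blue teal gold red green pink / teal gold blue green pink red / red blue teal pink gold green / gold green pink teal red blue / pink red green blue teal gold).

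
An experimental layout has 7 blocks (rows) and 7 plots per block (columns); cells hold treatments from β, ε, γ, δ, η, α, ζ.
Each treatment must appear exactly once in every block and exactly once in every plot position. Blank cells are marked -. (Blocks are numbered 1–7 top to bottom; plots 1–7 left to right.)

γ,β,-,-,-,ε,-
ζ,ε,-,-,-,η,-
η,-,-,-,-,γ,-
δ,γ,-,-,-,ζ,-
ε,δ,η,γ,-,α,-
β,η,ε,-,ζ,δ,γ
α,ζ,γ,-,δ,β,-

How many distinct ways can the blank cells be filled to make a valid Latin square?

Block 1, plot 3: eliminating its block and plot leaves {δ, α, ζ}.
Block 1, plot 4: eliminating its block and plot leaves {δ, η, α, ζ}.
Block 1, plot 5: eliminating its block and plot leaves {η, α}.
Block 1, plot 7: eliminating its block and plot leaves {δ, η, α, ζ}.
Block 2, plot 3: eliminating its block and plot leaves {β, δ, α}.
Block 2, plot 4: eliminating its block and plot leaves {β, δ, α}.
Block 2, plot 5: eliminating its block and plot leaves {β, γ, α}.
Block 2, plot 7: eliminating its block and plot leaves {β, δ, α}.
Block 3, plot 2: eliminating its block and plot leaves {α}.
Block 3, plot 3: eliminating its block and plot leaves {β, δ, α, ζ}.
Block 3, plot 4: eliminating its block and plot leaves {β, ε, δ, α, ζ}.
Block 3, plot 5: eliminating its block and plot leaves {β, ε, α}.
Block 3, plot 7: eliminating its block and plot leaves {β, ε, δ, α, ζ}.
Block 4, plot 3: eliminating its block and plot leaves {β, α}.
Block 4, plot 4: eliminating its block and plot leaves {β, ε, η, α}.
Block 4, plot 5: eliminating its block and plot leaves {β, ε, η, α}.
Block 4, plot 7: eliminating its block and plot leaves {β, ε, η, α}.
Block 5, plot 5: eliminating its block and plot leaves {β}.
Block 5, plot 7: eliminating its block and plot leaves {β, ζ}.
Block 6, plot 4: eliminating its block and plot leaves {α}.
Block 7, plot 4: eliminating its block and plot leaves {ε, η}.
Block 7, plot 7: eliminating its block and plot leaves {ε, η}.
Enumerating the assignments across these blanks that avoid any block or plot repeat gives 14 completions.

14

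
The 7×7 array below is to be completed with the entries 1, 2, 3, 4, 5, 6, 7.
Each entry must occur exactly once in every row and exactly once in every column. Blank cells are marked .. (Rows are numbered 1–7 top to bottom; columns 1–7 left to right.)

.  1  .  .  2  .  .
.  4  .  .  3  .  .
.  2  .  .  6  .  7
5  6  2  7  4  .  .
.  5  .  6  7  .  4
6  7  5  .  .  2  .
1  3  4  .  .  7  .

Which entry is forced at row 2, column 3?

Row 6, column 5: row 6 has {2, 5, 6, 7} and column 5 has {2, 3, 4, 6, 7}, leaving only 1.
Row 6, column 7: row 6 has {1, 2, 5, 6, 7} and column 7 has {4, 7}, leaving only 3.
Row 4, column 7: row 4 has {2, 4, 5, 6, 7} and column 7 has {3, 4, 7}, leaving only 1.
Row 4, column 6: row 4 has {1, 2, 4, 5, 6, 7} and column 6 has {2, 7}, leaving only 3.
Row 5, column 6: row 5 has {4, 5, 6, 7} and column 6 has {2, 3, 7}, leaving only 1.
Row 5, column 3: row 5 has {1, 4, 5, 6, 7} and column 3 has {2, 4, 5}, leaving only 3.
Row 3, column 3: row 3 has {2, 6, 7} and column 3 has {2, 3, 4, 5}, leaving only 1.
Row 5, column 1: row 5 has {1, 3, 4, 5, 6, 7} and column 1 has {1, 5, 6}, leaving only 2.
Row 2, column 1: row 2 has {3, 4} and column 1 has {1, 2, 5, 6}, leaving only 7.
Row 2 already has {3, 4, 7} and column 3 already has {1, 2, 3, 4, 5}, so row 2, column 3 must be 6.

6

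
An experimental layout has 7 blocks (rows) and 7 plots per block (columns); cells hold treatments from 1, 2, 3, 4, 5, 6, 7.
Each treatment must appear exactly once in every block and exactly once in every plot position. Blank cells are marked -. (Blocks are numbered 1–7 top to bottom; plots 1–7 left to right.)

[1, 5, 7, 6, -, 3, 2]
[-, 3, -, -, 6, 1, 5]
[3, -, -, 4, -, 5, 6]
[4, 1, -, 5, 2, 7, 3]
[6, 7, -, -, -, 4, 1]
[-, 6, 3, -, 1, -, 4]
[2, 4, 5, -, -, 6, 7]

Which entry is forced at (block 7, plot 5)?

Block 7 already has {2, 4, 5, 6, 7} and plot 5 already has {1, 2, 6}, so block 7, plot 5 must be 3.

3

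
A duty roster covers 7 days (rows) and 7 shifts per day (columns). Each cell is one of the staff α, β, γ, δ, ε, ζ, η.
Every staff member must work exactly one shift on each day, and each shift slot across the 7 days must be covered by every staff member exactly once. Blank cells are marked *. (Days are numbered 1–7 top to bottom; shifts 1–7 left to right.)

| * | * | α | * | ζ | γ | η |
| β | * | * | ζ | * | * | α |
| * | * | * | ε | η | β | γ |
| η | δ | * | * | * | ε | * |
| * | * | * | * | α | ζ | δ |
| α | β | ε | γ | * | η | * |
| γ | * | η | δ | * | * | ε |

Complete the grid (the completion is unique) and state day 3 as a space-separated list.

ζ α δ ε η β γ

Day 1, shift 2: day 1 has {α, γ, ζ, η} and shift 2 has {β, δ}, leaving only ε.
Day 1, shift 1: day 1 has {α, γ, ε, ζ, η} and shift 1 has {α, β, γ, η}, leaving only δ.
Day 3, shift 1: day 3 has {β, γ, ε, η} and shift 1 has {α, β, γ, δ, η}, leaving only ζ.
Day 3, shift 2: day 3 has {β, γ, ε, ζ, η} and shift 2 has {β, δ, ε}, leaving only α.
Day 3, shift 3: day 3 has {α, β, γ, ε, ζ, η} and shift 3 has {α, ε, η}, leaving only δ.
So day 3 reads: ζ α δ ε η β γ.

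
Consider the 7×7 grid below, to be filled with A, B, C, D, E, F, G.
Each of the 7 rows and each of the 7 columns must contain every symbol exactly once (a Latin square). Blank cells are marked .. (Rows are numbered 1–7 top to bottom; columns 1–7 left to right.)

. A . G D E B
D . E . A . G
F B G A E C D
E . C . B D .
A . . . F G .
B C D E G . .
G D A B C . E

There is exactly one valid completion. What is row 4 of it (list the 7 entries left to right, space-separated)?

Row 4, column 4: row 4 has {B, C, D, E} and column 4 has {A, B, E, G}, leaving only F.
Row 4, column 2: row 4 has {B, C, D, E, F} and column 2 has {A, B, C, D}, leaving only G.
Row 4, column 7: row 4 has {B, C, D, E, F, G} and column 7 has {B, D, E, G}, leaving only A.
So row 4 reads: E G C F B D A.

E G C F B D A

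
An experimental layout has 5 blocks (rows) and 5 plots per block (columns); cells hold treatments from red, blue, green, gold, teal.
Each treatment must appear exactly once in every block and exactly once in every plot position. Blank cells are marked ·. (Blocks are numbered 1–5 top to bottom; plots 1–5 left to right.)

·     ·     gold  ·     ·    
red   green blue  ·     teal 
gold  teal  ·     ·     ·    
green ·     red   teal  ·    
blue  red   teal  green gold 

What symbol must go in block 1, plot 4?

red

Block 1, plot 1: block 1 has {gold} and plot 1 has {red, blue, green, gold}, leaving only teal.
Block 1, plot 2: block 1 has {gold, teal} and plot 2 has {red, green, teal}, leaving only blue.
Block 1 already has {blue, gold, teal} and plot 4 already has {green, teal}, so block 1, plot 4 must be red.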